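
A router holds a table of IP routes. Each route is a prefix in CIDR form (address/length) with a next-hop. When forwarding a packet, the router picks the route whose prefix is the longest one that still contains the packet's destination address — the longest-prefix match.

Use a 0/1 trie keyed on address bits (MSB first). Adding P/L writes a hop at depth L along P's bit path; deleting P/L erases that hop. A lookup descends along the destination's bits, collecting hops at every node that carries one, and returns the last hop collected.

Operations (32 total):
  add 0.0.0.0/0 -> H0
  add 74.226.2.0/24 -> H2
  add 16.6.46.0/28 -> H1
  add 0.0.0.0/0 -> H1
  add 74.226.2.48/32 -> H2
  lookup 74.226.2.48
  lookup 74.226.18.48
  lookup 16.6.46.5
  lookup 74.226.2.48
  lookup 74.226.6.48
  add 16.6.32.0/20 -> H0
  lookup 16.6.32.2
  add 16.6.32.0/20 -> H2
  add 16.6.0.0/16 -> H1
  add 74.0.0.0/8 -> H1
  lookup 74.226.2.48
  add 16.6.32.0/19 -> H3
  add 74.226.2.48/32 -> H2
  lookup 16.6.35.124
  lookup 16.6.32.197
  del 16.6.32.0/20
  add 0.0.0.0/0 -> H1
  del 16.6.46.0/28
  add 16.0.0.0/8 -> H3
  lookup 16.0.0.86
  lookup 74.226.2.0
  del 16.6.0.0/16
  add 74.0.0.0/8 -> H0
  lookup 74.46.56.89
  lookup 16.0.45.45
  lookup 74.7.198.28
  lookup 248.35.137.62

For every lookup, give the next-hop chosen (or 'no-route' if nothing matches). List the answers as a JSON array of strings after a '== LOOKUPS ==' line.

Apply in order:
  add 0.0.0.0/0 -> H0 at depth 0
  add 74.226.2.0/24 -> H2 at depth 24
  add 16.6.46.0/28 -> H1 at depth 28
  add 0.0.0.0/0 -> H1 at depth 0
  add 74.226.2.48/32 -> H2 at depth 32
  lookup 74.226.2.48: bits 01001010111000100000001000110000 walk d0:H1→d1:-→d2:-→d3:-→d4:-→d5:-→d6:-→d7:-→d8:-→d9:-→d10:-→d11:-→d12:-→d13:-→d14:-→d15:-→d16:-→d17:-→d18:-→d19:-→d20:-→d21:-→d22:-→d23:-→d24:H2→d25:-→d26:-→d27:-→d28:-→d29:-→d30:-→d31:-→d32:H2 -> H2
  lookup 74.226.18.48: bits 0100101011100010000 walk d0:H1→d1:-→d2:-→d3:-→d4:-→d5:-→d6:-→d7:-→d8:-→d9:-→d10:-→d11:-→d12:-→d13:-→d14:-→d15:-→d16:-→d17:-→d18:-→d19:- -> H1
  lookup 16.6.46.5: bits 0001000000000110001011100000 walk d0:H1→d1:-→d2:-→d3:-→d4:-→d5:-→d6:-→d7:-→d8:-→d9:-→d10:-→d11:-→d12:-→d13:-→d14:-→d15:-→d16:-→d17:-→d18:-→d19:-→d20:-→d21:-→d22:-→d23:-→d24:-→d25:-→d26:-→d27:-→d28:H1 -> H1
  lookup 74.226.2.48: bits 01001010111000100000001000110000 walk d0:H1→d1:-→d2:-→d3:-→d4:-→d5:-→d6:-→d7:-→d8:-→d9:-→d10:-→d11:-→d12:-→d13:-→d14:-→d15:-→d16:-→d17:-→d18:-→d19:-→d20:-→d21:-→d22:-→d23:-→d24:H2→d25:-→d26:-→d27:-→d28:-→d29:-→d30:-→d31:-→d32:H2 -> H2
  lookup 74.226.6.48: bits 010010101110001000000 walk d0:H1→d1:-→d2:-→d3:-→d4:-→d5:-→d6:-→d7:-→d8:-→d9:-→d10:-→d11:-→d12:-→d13:-→d14:-→d15:-→d16:-→d17:-→d18:-→d19:-→d20:-→d21:- -> H1
  add 16.6.32.0/20 -> H0 at depth 20
  lookup 16.6.32.2: bits 00010000000001100010 walk d0:H1→d1:-→d2:-→d3:-→d4:-→d5:-→d6:-→d7:-→d8:-→d9:-→d10:-→d11:-→d12:-→d13:-→d14:-→d15:-→d16:-→d17:-→d18:-→d19:-→d20:H0 -> H0
  add 16.6.32.0/20 -> H2 at depth 20
  add 16.6.0.0/16 -> H1 at depth 16
  add 74.0.0.0/8 -> H1 at depth 8
  lookup 74.226.2.48: bits 01001010111000100000001000110000 walk d0:H1→d1:-→d2:-→d3:-→d4:-→d5:-→d6:-→d7:-→d8:H1→d9:-→d10:-→d11:-→d12:-→d13:-→d14:-→d15:-→d16:-→d17:-→d18:-→d19:-→d20:-→d21:-→d22:-→d23:-→d24:H2→d25:-→d26:-→d27:-→d28:-→d29:-→d30:-→d31:-→d32:H2 -> H2
  add 16.6.32.0/19 -> H3 at depth 19
  add 74.226.2.48/32 -> H2 at depth 32
  lookup 16.6.35.124: bits 00010000000001100010 walk d0:H1→d1:-→d2:-→d3:-→d4:-→d5:-→d6:-→d7:-→d8:-→d9:-→d10:-→d11:-→d12:-→d13:-→d14:-→d15:-→d16:H1→d17:-→d18:-→d19:H3→d20:H2 -> H2
  lookup 16.6.32.197: bits 00010000000001100010 walk d0:H1→d1:-→d2:-→d3:-→d4:-→d5:-→d6:-→d7:-→d8:-→d9:-→d10:-→d11:-→d12:-→d13:-→d14:-→d15:-→d16:H1→d17:-→d18:-→d19:H3→d20:H2 -> H2
  - 16.6.32.0/20 clear@20
  add 0.0.0.0/0 -> H1 at depth 0
  - 16.6.46.0/28 clear@28
  add 16.0.0.0/8 -> H3 at depth 8
  lookup 16.0.0.86: bits 0001000000000 walk d0:H1→d1:-→d2:-→d3:-→d4:-→d5:-→d6:-→d7:-→d8:H3→d9:-→d10:-→d11:-→d12:-→d13:- -> H3
  lookup 74.226.2.0: bits 01001010111000100000001000 walk d0:H1→d1:-→d2:-→d3:-→d4:-→d5:-→d6:-→d7:-→d8:H1→d9:-→d10:-→d11:-→d12:-→d13:-→d14:-→d15:-→d16:-→d17:-→d18:-→d19:-→d20:-→d21:-→d22:-→d23:-→d24:H2→d25:-→d26:- -> H2
  - 16.6.0.0/16 clear@16
  add 74.0.0.0/8 -> H0 at depth 8
  lookup 74.46.56.89: bits 01001010 walk d0:H1→d1:-→d2:-→d3:-→d4:-→d5:-→d6:-→d7:-→d8:H0 -> H0
  lookup 16.0.45.45: bits 0001000000000 walk d0:H1→d1:-→d2:-→d3:-→d4:-→d5:-→d6:-→d7:-→d8:H3→d9:-→d10:-→d11:-→d12:-→d13:- -> H3
  lookup 74.7.198.28: bits 01001010 walk d0:H1→d1:-→d2:-→d3:-→d4:-→d5:-→d6:-→d7:-→d8:H0 -> H0
  lookup 248.35.137.62: bits ε walk d0:H1 -> H1

== LOOKUPS ==
["H2","H1","H1","H2","H1","H0","H2","H2","H2","H3","H2","H0","H3","H0","H1"]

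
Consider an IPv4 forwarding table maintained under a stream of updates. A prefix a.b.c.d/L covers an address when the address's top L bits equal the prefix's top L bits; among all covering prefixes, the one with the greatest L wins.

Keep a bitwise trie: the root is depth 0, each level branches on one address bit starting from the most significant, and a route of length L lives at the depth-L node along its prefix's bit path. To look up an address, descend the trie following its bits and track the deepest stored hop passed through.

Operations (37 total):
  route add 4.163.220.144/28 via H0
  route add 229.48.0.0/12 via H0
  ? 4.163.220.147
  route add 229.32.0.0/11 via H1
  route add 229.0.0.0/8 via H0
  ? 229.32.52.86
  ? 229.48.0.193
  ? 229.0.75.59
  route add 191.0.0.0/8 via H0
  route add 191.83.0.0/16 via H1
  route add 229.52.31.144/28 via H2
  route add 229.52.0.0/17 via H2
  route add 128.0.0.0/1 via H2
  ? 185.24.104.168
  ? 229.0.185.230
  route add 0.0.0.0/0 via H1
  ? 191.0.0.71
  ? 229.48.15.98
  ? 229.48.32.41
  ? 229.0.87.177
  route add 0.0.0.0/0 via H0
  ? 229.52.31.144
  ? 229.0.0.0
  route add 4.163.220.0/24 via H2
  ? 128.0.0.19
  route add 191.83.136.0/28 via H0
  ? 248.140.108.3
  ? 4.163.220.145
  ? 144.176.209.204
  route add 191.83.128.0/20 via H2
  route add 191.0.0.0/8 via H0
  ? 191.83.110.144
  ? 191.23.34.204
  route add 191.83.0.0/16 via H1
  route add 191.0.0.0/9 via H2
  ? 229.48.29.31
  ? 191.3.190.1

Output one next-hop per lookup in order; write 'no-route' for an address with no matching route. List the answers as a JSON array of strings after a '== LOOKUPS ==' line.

Process each operation:
  add 4.163.220.144/28 -> H0 at depth 28
  add 229.48.0.0/12 -> H0 at depth 12
  Q 4.163.220.147: descend 0000010010100011110111001001 ; hops seen [H0] ; pick H0
  add 229.32.0.0/11 -> H1 at depth 11
  add 229.0.0.0/8 -> H0 at depth 8
  Q 229.32.52.86: descend 11100101001 ; hops seen [H0,H1] ; pick H1
  Q 229.48.0.193: descend 111001010011 ; hops seen [H0,H1,H0] ; pick H0
  Q 229.0.75.59: descend 1110010100 ; hops seen [H0] ; pick H0
  add 191.0.0.0/8 -> H0 at depth 8
  add 191.83.0.0/16 -> H1 at depth 16
  add 229.52.31.144/28 -> H2 at depth 28
  add 229.52.0.0/17 -> H2 at depth 17
  add 128.0.0.0/1 -> H2 at depth 1
  Q 185.24.104.168: descend 10111 ; hops seen [H2] ; pick H2
  Q 229.0.185.230: descend 1110010100 ; hops seen [H2,H0] ; pick H0
  add 0.0.0.0/0 -> H1 at depth 0
  Q 191.0.0.71: descend 101111110 ; hops seen [H1,H2,H0] ; pick H0
  Q 229.48.15.98: descend 1110010100110 ; hops seen [H1,H2,H0,H1,H0] ; pick H0
  Q 229.48.32.41: descend 1110010100110 ; hops seen [H1,H2,H0,H1,H0] ; pick H0
  Q 229.0.87.177: descend 1110010100 ; hops seen [H1,H2,H0] ; pick H0
  add 0.0.0.0/0 -> H0 at depth 0
  Q 229.52.31.144: descend 1110010100110100000111111001 ; hops seen [H0,H2,H0,H1,H0,H2,H2] ; pick H2
  Q 229.0.0.0: descend 1110010100 ; hops seen [H0,H2,H0] ; pick H0
  add 4.163.220.0/24 -> H2 at depth 24
  Q 128.0.0.19: descend 10 ; hops seen [H0,H2] ; pick H2
  add 191.83.136.0/28 -> H0 at depth 28
  Q 248.140.108.3: descend 111 ; hops seen [H0,H2] ; pick H2
  Q 4.163.220.145: descend 0000010010100011110111001001 ; hops seen [H0,H2,H0] ; pick H0
  Q 144.176.209.204: descend 10 ; hops seen [H0,H2] ; pick H2
  add 191.83.128.0/20 -> H2 at depth 20
  add 191.0.0.0/8 -> H0 at depth 8
  Q 191.83.110.144: descend 1011111101010011 ; hops seen [H0,H2,H0,H1] ; pick H1
  Q 191.23.34.204: descend 101111110 ; hops seen [H0,H2,H0] ; pick H0
  add 191.83.0.0/16 -> H1 at depth 16
  add 191.0.0.0/9 -> H2 at depth 9
  Q 229.48.29.31: descend 1110010100110 ; hops seen [H0,H2,H0,H1,H0] ; pick H0
  Q 191.3.190.1: descend 101111110 ; hops seen [H0,H2,H0,H2] ; pick H2

== LOOKUPS ==
["H0","H1","H0","H0","H2","H0","H0","H0","H0","H0","H2","H0","H2","H2","H0","H2","H1","H0","H0","H2"]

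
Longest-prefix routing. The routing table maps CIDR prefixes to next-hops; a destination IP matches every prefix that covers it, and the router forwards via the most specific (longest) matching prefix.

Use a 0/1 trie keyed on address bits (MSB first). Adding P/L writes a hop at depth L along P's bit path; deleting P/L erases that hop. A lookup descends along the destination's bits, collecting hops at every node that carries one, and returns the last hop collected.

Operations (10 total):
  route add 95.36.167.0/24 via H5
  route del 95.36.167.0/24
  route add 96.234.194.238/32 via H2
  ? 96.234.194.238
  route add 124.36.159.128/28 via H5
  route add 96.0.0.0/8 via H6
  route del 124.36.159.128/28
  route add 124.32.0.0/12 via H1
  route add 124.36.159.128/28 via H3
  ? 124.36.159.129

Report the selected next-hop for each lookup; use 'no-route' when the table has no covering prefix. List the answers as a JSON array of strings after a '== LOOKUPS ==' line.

Process each operation:
  + 95.36.167.0/24 (H5) depth=24
  - 95.36.167.0/24 clear@24
  + 96.234.194.238/32 (H2) depth=32
  lookup 96.234.194.238: bits 01100000111010101100001011101110 walk d0:-→d1:-→d2:-→d3:-→d4:-→d5:-→d6:-→d7:-→d8:-→d9:-→d10:-→d11:-→d12:-→d13:-→d14:-→d15:-→d16:-→d17:-→d18:-→d19:-→d20:-→d21:-→d22:-→d23:-→d24:-→d25:-→d26:-→d27:-→d28:-→d29:-→d30:-→d31:-→d32:H2 -> H2
  + 124.36.159.128/28 (H5) depth=28
  + 96.0.0.0/8 (H6) depth=8
  - 124.36.159.128/28 clear@28
  + 124.32.0.0/12 (H1) depth=12
  + 124.36.159.128/28 (H3) depth=28
  lookup 124.36.159.129: bits 0111110000100100100111111000 walk d0:-→d1:-→d2:-→d3:-→d4:-→d5:-→d6:-→d7:-→d8:-→d9:-→d10:-→d11:-→d12:H1→d13:-→d14:-→d15:-→d16:-→d17:-→d18:-→d19:-→d20:-→d21:-→d22:-→d23:-→d24:-→d25:-→d26:-→d27:-→d28:H3 -> H3

== LOOKUPS ==
["H2","H3"]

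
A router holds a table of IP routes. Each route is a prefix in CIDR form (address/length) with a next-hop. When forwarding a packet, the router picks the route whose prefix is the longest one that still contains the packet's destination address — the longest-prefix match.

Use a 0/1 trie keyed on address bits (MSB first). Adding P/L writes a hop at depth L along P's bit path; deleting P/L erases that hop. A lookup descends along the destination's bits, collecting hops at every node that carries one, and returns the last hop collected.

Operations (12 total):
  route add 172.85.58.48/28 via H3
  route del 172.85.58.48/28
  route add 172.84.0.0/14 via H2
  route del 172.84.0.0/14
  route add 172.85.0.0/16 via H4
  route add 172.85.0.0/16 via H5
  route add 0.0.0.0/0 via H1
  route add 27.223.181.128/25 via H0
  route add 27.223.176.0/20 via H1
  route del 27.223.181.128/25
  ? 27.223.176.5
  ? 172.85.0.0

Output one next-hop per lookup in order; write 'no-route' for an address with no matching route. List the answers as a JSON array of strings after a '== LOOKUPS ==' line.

Apply in order:
  add 172.85.58.48/28 -> H3 at depth 28
  del 172.85.58.48/28 (clear depth 28)
  add 172.84.0.0/14 -> H2 at depth 14
  del 172.84.0.0/14 (clear depth 14)
  add 172.85.0.0/16 -> H4 at depth 16
  add 172.85.0.0/16 -> H5 at depth 16
  add 0.0.0.0/0 -> H1 at depth 0
  add 27.223.181.128/25 -> H0 at depth 25
  add 27.223.176.0/20 -> H1 at depth 20
  del 27.223.181.128/25 (clear depth 25)
  lookup 27.223.176.5: bits 000110111101111110110 walk d0:H1→d1:-→d2:-→d3:-→d4:-→d5:-→d6:-→d7:-→d8:-→d9:-→d10:-→d11:-→d12:-→d13:-→d14:-→d15:-→d16:-→d17:-→d18:-→d19:-→d20:H1→d21:- -> H1
  lookup 172.85.0.0: bits 101011000101010100 walk d0:H1→d1:-→d2:-→d3:-→d4:-→d5:-→d6:-→d7:-→d8:-→d9:-→d10:-→d11:-→d12:-→d13:-→d14:-→d15:-→d16:H5→d17:-→d18:- -> H5

== LOOKUPS ==
["H1","H5"]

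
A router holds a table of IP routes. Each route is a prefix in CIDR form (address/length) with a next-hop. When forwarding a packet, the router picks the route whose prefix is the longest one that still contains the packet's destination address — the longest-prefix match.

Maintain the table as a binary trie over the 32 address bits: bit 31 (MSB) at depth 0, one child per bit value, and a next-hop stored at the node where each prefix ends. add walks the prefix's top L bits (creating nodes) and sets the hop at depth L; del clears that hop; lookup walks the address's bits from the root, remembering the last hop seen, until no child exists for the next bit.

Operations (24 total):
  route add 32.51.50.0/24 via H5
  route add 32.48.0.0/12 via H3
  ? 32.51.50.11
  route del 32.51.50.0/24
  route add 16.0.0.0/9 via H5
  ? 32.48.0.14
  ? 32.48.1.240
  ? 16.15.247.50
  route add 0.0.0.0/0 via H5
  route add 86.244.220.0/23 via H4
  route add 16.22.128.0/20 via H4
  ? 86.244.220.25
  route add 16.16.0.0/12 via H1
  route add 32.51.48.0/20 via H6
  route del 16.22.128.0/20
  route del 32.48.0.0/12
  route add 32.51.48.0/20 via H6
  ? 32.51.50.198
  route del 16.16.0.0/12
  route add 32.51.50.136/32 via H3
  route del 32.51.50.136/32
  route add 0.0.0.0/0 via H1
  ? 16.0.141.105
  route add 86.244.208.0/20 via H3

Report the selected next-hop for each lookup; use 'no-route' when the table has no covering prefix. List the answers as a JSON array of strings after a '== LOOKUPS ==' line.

Trace:
  add 32.51.50.0/24 -> H5 at depth 24
  add 32.48.0.0/12 -> H3 at depth 12
  lookup 32.51.50.11: bits 001000000011001100110010 walk d0:-→d1:-→d2:-→d3:-→d4:-→d5:-→d6:-→d7:-→d8:-→d9:-→d10:-→d11:-→d12:H3→d13:-→d14:-→d15:-→d16:-→d17:-→d18:-→d19:-→d20:-→d21:-→d22:-→d23:-→d24:H5 -> H5
  - 32.51.50.0/24 clear@24
  add 16.0.0.0/9 -> H5 at depth 9
  lookup 32.48.0.14: bits 00100000001100 walk d0:-→d1:-→d2:-→d3:-→d4:-→d5:-→d6:-→d7:-→d8:-→d9:-→d10:-→d11:-→d12:H3→d13:-→d14:- -> H3
  lookup 32.48.1.240: bits 00100000001100 walk d0:-→d1:-→d2:-→d3:-→d4:-→d5:-→d6:-→d7:-→d8:-→d9:-→d10:-→d11:-→d12:H3→d13:-→d14:- -> H3
  lookup 16.15.247.50: bits 000100000 walk d0:-→d1:-→d2:-→d3:-→d4:-→d5:-→d6:-→d7:-→d8:-→d9:H5 -> H5
  add 0.0.0.0/0 -> H5 at depth 0
  add 86.244.220.0/23 -> H4 at depth 23
  add 16.22.128.0/20 -> H4 at depth 20
  lookup 86.244.220.25: bits 01010110111101001101110 walk d0:H5→d1:-→d2:-→d3:-→d4:-→d5:-→d6:-→d7:-→d8:-→d9:-→d10:-→d11:-→d12:-→d13:-→d14:-→d15:-→d16:-→d17:-→d18:-→d19:-→d20:-→d21:-→d22:-→d23:H4 -> H4
  add 16.16.0.0/12 -> H1 at depth 12
  add 32.51.48.0/20 -> H6 at depth 20
  - 16.22.128.0/20 clear@20
  - 32.48.0.0/12 clear@12
  add 32.51.48.0/20 -> H6 at depth 20
  lookup 32.51.50.198: bits 001000000011001100110010 walk d0:H5→d1:-→d2:-→d3:-→d4:-→d5:-→d6:-→d7:-→d8:-→d9:-→d10:-→d11:-→d12:-→d13:-→d14:-→d15:-→d16:-→d17:-→d18:-→d19:-→d20:H6→d21:-→d22:-→d23:-→d24:- -> H6
  - 16.16.0.0/12 clear@12
  add 32.51.50.136/32 -> H3 at depth 32
  - 32.51.50.136/32 clear@32
  add 0.0.0.0/0 -> H1 at depth 0
  lookup 16.0.141.105: bits 00010000000 walk d0:H1→d1:-→d2:-→d3:-→d4:-→d5:-→d6:-→d7:-→d8:-→d9:H5→d10:-→d11:- -> H5
  add 86.244.208.0/20 -> H3 at depth 20

== LOOKUPS ==
["H5","H3","H3","H5","H4","H6","H5"]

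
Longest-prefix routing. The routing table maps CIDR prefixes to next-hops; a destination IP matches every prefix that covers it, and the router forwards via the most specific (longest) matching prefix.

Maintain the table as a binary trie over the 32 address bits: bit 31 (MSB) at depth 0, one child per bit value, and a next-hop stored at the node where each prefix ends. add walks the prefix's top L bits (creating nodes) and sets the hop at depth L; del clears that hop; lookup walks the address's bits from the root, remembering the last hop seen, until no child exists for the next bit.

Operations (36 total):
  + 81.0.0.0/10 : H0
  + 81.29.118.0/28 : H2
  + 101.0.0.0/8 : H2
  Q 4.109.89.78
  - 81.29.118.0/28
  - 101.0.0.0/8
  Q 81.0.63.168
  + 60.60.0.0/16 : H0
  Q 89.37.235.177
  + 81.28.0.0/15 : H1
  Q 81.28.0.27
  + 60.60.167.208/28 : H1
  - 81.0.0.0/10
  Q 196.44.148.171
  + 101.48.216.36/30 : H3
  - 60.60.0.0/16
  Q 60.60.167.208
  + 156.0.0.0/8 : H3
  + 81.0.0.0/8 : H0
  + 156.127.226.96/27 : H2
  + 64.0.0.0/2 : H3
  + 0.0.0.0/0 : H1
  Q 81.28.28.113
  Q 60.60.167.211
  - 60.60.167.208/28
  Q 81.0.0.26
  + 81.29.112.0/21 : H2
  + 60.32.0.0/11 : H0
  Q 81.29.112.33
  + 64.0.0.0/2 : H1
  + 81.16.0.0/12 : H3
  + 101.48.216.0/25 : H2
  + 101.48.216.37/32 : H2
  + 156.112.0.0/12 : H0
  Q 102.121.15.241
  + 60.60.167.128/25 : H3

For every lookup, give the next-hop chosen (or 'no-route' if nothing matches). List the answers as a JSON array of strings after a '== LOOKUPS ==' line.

Trace:
  + 81.0.0.0/10 (H0) depth=10
  + 81.29.118.0/28 (H2) depth=28
  + 101.0.0.0/8 (H2) depth=8
  ? 4.109.89.78  path d0:-→d1:-  best=no-route
  - 81.29.118.0/28 clear@28
  - 101.0.0.0/8 clear@8
  ? 81.0.63.168  path d0:-→d1:-→d2:-→d3:-→d4:-→d5:-→d6:-→d7:-→d8:-→d9:-→d10:H0→d11:-  best=H0
  + 60.60.0.0/16 (H0) depth=16
  ? 89.37.235.177  path d0:-→d1:-→d2:-→d3:-→d4:-  best=no-route
  + 81.28.0.0/15 (H1) depth=15
  ? 81.28.0.27  path d0:-→d1:-→d2:-→d3:-→d4:-→d5:-→d6:-→d7:-→d8:-→d9:-→d10:H0→d11:-→d12:-→d13:-→d14:-→d15:H1  best=H1
  + 60.60.167.208/28 (H1) depth=28
  - 81.0.0.0/10 clear@10
  ? 196.44.148.171  path d0:-  best=no-route
  + 101.48.216.36/30 (H3) depth=30
  - 60.60.0.0/16 clear@16
  ? 60.60.167.208  path d0:-→d1:-→d2:-→d3:-→d4:-→d5:-→d6:-→d7:-→d8:-→d9:-→d10:-→d11:-→d12:-→d13:-→d14:-→d15:-→d16:-→d17:-→d18:-→d19:-→d20:-→d21:-→d22:-→d23:-→d24:-→d25:-→d26:-→d27:-→d28:H1  best=H1
  + 156.0.0.0/8 (H3) depth=8
  + 81.0.0.0/8 (H0) depth=8
  + 156.127.226.96/27 (H2) depth=27
  + 64.0.0.0/2 (H3) depth=2
  + 0.0.0.0/0 (H1) depth=0
  ? 81.28.28.113  path d0:H1→d1:-→d2:H3→d3:-→d4:-→d5:-→d6:-→d7:-→d8:H0→d9:-→d10:-→d11:-→d12:-→d13:-→d14:-→d15:H1  best=H1
  ? 60.60.167.211  path d0:H1→d1:-→d2:-→d3:-→d4:-→d5:-→d6:-→d7:-→d8:-→d9:-→d10:-→d11:-→d12:-→d13:-→d14:-→d15:-→d16:-→d17:-→d18:-→d19:-→d20:-→d21:-→d22:-→d23:-→d24:-→d25:-→d26:-→d27:-→d28:H1  best=H1
  - 60.60.167.208/28 clear@28
  ? 81.0.0.26  path d0:H1→d1:-→d2:H3→d3:-→d4:-→d5:-→d6:-→d7:-→d8:H0→d9:-→d10:-→d11:-  best=H0
  + 81.29.112.0/21 (H2) depth=21
  + 60.32.0.0/11 (H0) depth=11
  ? 81.29.112.33  path d0:H1→d1:-→d2:H3→d3:-→d4:-→d5:-→d6:-→d7:-→d8:H0→d9:-→d10:-→d11:-→d12:-→d13:-→d14:-→d15:H1→d16:-→d17:-→d18:-→d19:-→d20:-→d21:H2  best=H2
  + 64.0.0.0/2 (H1) depth=2
  + 81.16.0.0/12 (H3) depth=12
  + 101.48.216.0/25 (H2) depth=25
  + 101.48.216.37/32 (H2) depth=32
  + 156.112.0.0/12 (H0) depth=12
  ? 102.121.15.241  path d0:H1→d1:-→d2:H1→d3:-→d4:-→d5:-→d6:-  best=H1
  + 60.60.167.128/25 (H3) depth=25

== LOOKUPS ==
["no-route","H0","no-route","H1","no-route","H1","H1","H1","H0","H2","H1"]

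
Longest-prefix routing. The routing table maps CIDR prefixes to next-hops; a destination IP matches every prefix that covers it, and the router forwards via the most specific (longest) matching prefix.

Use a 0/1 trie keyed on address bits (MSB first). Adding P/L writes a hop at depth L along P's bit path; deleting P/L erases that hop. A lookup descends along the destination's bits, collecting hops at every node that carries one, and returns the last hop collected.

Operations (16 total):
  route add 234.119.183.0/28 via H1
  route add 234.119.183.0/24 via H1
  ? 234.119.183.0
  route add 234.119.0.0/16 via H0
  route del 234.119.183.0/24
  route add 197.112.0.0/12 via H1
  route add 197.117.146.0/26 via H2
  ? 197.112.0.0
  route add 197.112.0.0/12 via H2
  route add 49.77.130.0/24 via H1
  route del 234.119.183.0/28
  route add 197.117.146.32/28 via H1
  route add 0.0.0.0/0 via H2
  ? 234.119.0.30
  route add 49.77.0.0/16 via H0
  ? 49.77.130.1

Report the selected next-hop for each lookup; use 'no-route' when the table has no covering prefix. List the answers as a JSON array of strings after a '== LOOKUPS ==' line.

Apply in order:
  add 234.119.183.0/28 -> H1 at depth 28
  add 234.119.183.0/24 -> H1 at depth 24
  lookup 234.119.183.0: bits 1110101001110111101101110000 walk d0:-→d1:-→d2:-→d3:-→d4:-→d5:-→d6:-→d7:-→d8:-→d9:-→d10:-→d11:-→d12:-→d13:-→d14:-→d15:-→d16:-→d17:-→d18:-→d19:-→d20:-→d21:-→d22:-→d23:-→d24:H1→d25:-→d26:-→d27:-→d28:H1 -> H1
  add 234.119.0.0/16 -> H0 at depth 16
  del 234.119.183.0/24 (clear depth 24)
  add 197.112.0.0/12 -> H1 at depth 12
  add 197.117.146.0/26 -> H2 at depth 26
  lookup 197.112.0.0: bits 1100010101110 walk d0:-→d1:-→d2:-→d3:-→d4:-→d5:-→d6:-→d7:-→d8:-→d9:-→d10:-→d11:-→d12:H1→d13:- -> H1
  add 197.112.0.0/12 -> H2 at depth 12
  add 49.77.130.0/24 -> H1 at depth 24
  del 234.119.183.0/28 (clear depth 28)
  add 197.117.146.32/28 -> H1 at depth 28
  add 0.0.0.0/0 -> H2 at depth 0
  lookup 234.119.0.30: bits 1110101001110111 walk d0:H2→d1:-→d2:-→d3:-→d4:-→d5:-→d6:-→d7:-→d8:-→d9:-→d10:-→d11:-→d12:-→d13:-→d14:-→d15:-→d16:H0 -> H0
  add 49.77.0.0/16 -> H0 at depth 16
  lookup 49.77.130.1: bits 001100010100110110000010 walk d0:H2→d1:-→d2:-→d3:-→d4:-→d5:-→d6:-→d7:-→d8:-→d9:-→d10:-→d11:-→d12:-→d13:-→d14:-→d15:-→d16:H0→d17:-→d18:-→d19:-→d20:-→d21:-→d22:-→d23:-→d24:H1 -> H1

== LOOKUPS ==
["H1","H1","H0","H1"]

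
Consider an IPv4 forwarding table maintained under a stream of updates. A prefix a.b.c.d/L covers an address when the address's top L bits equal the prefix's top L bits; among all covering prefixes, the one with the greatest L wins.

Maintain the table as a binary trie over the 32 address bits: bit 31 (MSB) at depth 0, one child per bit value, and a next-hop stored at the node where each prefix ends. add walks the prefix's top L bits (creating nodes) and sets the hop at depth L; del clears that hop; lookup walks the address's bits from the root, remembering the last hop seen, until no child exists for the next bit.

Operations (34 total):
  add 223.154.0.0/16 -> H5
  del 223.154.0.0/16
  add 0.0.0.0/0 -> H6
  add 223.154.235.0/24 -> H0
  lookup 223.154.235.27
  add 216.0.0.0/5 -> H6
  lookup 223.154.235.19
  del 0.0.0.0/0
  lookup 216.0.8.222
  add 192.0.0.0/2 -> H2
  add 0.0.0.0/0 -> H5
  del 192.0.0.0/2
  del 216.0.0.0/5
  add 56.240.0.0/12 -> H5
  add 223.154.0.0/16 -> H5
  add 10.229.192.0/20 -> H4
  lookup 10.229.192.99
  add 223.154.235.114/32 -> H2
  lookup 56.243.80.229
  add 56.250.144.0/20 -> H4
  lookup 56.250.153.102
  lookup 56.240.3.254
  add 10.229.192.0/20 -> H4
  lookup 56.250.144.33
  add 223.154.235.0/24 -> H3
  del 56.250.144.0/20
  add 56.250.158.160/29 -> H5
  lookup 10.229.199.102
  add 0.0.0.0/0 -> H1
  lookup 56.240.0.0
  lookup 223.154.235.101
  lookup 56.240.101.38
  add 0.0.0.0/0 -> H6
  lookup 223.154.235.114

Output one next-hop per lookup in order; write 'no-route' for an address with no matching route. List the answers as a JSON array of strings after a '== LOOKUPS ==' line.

Process each operation:
  add 223.154.0.0/16 -> H5 at depth 16
  - 223.154.0.0/16 clear@16
  add 0.0.0.0/0 -> H6 at depth 0
  add 223.154.235.0/24 -> H0 at depth 24
  lookup 223.154.235.27: bits 110111111001101011101011 walk d0:H6→d1:-→d2:-→d3:-→d4:-→d5:-→d6:-→d7:-→d8:-→d9:-→d10:-→d11:-→d12:-→d13:-→d14:-→d15:-→d16:-→d17:-→d18:-→d19:-→d20:-→d21:-→d22:-→d23:-→d24:H0 -> H0
  add 216.0.0.0/5 -> H6 at depth 5
  lookup 223.154.235.19: bits 110111111001101011101011 walk d0:H6→d1:-→d2:-→d3:-→d4:-→d5:H6→d6:-→d7:-→d8:-→d9:-→d10:-→d11:-→d12:-→d13:-→d14:-→d15:-→d16:-→d17:-→d18:-→d19:-→d20:-→d21:-→d22:-→d23:-→d24:H0 -> H0
  - 0.0.0.0/0 clear@0
  lookup 216.0.8.222: bits 11011 walk d0:-→d1:-→d2:-→d3:-→d4:-→d5:H6 -> H6
  add 192.0.0.0/2 -> H2 at depth 2
  add 0.0.0.0/0 -> H5 at depth 0
  - 192.0.0.0/2 clear@2
  - 216.0.0.0/5 clear@5
  add 56.240.0.0/12 -> H5 at depth 12
  add 223.154.0.0/16 -> H5 at depth 16
  add 10.229.192.0/20 -> H4 at depth 20
  lookup 10.229.192.99: bits 00001010111001011100 walk d0:H5→d1:-→d2:-→d3:-→d4:-→d5:-→d6:-→d7:-→d8:-→d9:-→d10:-→d11:-→d12:-→d13:-→d14:-→d15:-→d16:-→d17:-→d18:-→d19:-→d20:H4 -> H4
  add 223.154.235.114/32 -> H2 at depth 32
  lookup 56.243.80.229: bits 001110001111 walk d0:H5→d1:-→d2:-→d3:-→d4:-→d5:-→d6:-→d7:-→d8:-→d9:-→d10:-→d11:-→d12:H5 -> H5
  add 56.250.144.0/20 -> H4 at depth 20
  lookup 56.250.153.102: bits 00111000111110101001 walk d0:H5→d1:-→d2:-→d3:-→d4:-→d5:-→d6:-→d7:-→d8:-→d9:-→d10:-→d11:-→d12:H5→d13:-→d14:-→d15:-→d16:-→d17:-→d18:-→d19:-→d20:H4 -> H4
  lookup 56.240.3.254: bits 001110001111 walk d0:H5→d1:-→d2:-→d3:-→d4:-→d5:-→d6:-→d7:-→d8:-→d9:-→d10:-→d11:-→d12:H5 -> H5
  add 10.229.192.0/20 -> H4 at depth 20
  lookup 56.250.144.33: bits 00111000111110101001 walk d0:H5→d1:-→d2:-→d3:-→d4:-→d5:-→d6:-→d7:-→d8:-→d9:-→d10:-→d11:-→d12:H5→d13:-→d14:-→d15:-→d16:-→d17:-→d18:-→d19:-→d20:H4 -> H4
  add 223.154.235.0/24 -> H3 at depth 24
  - 56.250.144.0/20 clear@20
  add 56.250.158.160/29 -> H5 at depth 29
  lookup 10.229.199.102: bits 00001010111001011100 walk d0:H5→d1:-→d2:-→d3:-→d4:-→d5:-→d6:-→d7:-→d8:-→d9:-→d10:-→d11:-→d12:-→d13:-→d14:-→d15:-→d16:-→d17:-→d18:-→d19:-→d20:H4 -> H4
  add 0.0.0.0/0 -> H1 at depth 0
  lookup 56.240.0.0: bits 001110001111 walk d0:H1→d1:-→d2:-→d3:-→d4:-→d5:-→d6:-→d7:-→d8:-→d9:-→d10:-→d11:-→d12:H5 -> H5
  lookup 223.154.235.101: bits 110111111001101011101011011 walk d0:H1→d1:-→d2:-→d3:-→d4:-→d5:-→d6:-→d7:-→d8:-→d9:-→d10:-→d11:-→d12:-→d13:-→d14:-→d15:-→d16:H5→d17:-→d18:-→d19:-→d20:-→d21:-→d22:-→d23:-→d24:H3→d25:-→d26:-→d27:- -> H3
  lookup 56.240.101.38: bits 001110001111 walk d0:H1→d1:-→d2:-→d3:-→d4:-→d5:-→d6:-→d7:-→d8:-→d9:-→d10:-→d11:-→d12:H5 -> H5
  add 0.0.0.0/0 -> H6 at depth 0
  lookup 223.154.235.114: bits 11011111100110101110101101110010 walk d0:H6→d1:-→d2:-→d3:-→d4:-→d5:-→d6:-→d7:-→d8:-→d9:-→d10:-→d11:-→d12:-→d13:-→d14:-→d15:-→d16:H5→d17:-→d18:-→d19:-→d20:-→d21:-→d22:-→d23:-→d24:H3→d25:-→d26:-→d27:-→d28:-→d29:-→d30:-→d31:-→d32:H2 -> H2

== LOOKUPS ==
["H0","H0","H6","H4","H5","H4","H5","H4","H4","H5","H3","H5","H2"]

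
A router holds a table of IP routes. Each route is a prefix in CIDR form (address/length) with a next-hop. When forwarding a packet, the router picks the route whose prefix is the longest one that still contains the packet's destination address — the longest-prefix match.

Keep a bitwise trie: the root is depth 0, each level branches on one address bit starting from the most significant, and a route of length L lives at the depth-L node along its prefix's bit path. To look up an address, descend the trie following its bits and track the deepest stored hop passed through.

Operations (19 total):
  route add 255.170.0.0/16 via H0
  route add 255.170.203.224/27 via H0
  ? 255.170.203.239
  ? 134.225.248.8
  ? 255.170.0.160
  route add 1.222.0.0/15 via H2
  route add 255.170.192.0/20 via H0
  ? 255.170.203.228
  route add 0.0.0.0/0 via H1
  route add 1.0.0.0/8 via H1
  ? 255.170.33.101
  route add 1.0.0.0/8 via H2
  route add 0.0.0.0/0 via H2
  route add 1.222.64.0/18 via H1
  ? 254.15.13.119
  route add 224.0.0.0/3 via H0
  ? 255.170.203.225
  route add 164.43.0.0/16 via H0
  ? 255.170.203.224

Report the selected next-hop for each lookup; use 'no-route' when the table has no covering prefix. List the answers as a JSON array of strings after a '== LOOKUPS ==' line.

Apply in order:
  + 255.170.0.0/16 (H0) depth=16
  + 255.170.203.224/27 (H0) depth=27
  ? 255.170.203.239  path d0:-→d1:-→d2:-→d3:-→d4:-→d5:-→d6:-→d7:-→d8:-→d9:-→d10:-→d11:-→d12:-→d13:-→d14:-→d15:-→d16:H0→d17:-→d18:-→d19:-→d20:-→d21:-→d22:-→d23:-→d24:-→d25:-→d26:-→d27:H0  best=H0
  ? 134.225.248.8  path d0:-→d1:-  best=no-route
  ? 255.170.0.160  path d0:-→d1:-→d2:-→d3:-→d4:-→d5:-→d6:-→d7:-→d8:-→d9:-→d10:-→d11:-→d12:-→d13:-→d14:-→d15:-→d16:H0  best=H0
  + 1.222.0.0/15 (H2) depth=15
  + 255.170.192.0/20 (H0) depth=20
  ? 255.170.203.228  path d0:-→d1:-→d2:-→d3:-→d4:-→d5:-→d6:-→d7:-→d8:-→d9:-→d10:-→d11:-→d12:-→d13:-→d14:-→d15:-→d16:H0→d17:-→d18:-→d19:-→d20:H0→d21:-→d22:-→d23:-→d24:-→d25:-→d26:-→d27:H0  best=H0
  + 0.0.0.0/0 (H1) depth=0
  + 1.0.0.0/8 (H1) depth=8
  ? 255.170.33.101  path d0:H1→d1:-→d2:-→d3:-→d4:-→d5:-→d6:-→d7:-→d8:-→d9:-→d10:-→d11:-→d12:-→d13:-→d14:-→d15:-→d16:H0  best=H0
  + 1.0.0.0/8 (H2) depth=8
  + 0.0.0.0/0 (H2) depth=0
  + 1.222.64.0/18 (H1) depth=18
  ? 254.15.13.119  path d0:H2→d1:-→d2:-→d3:-→d4:-→d5:-→d6:-→d7:-  best=H2
  + 224.0.0.0/3 (H0) depth=3
  ? 255.170.203.225  path d0:H2→d1:-→d2:-→d3:H0→d4:-→d5:-→d6:-→d7:-→d8:-→d9:-→d10:-→d11:-→d12:-→d13:-→d14:-→d15:-→d16:H0→d17:-→d18:-→d19:-→d20:H0→d21:-→d22:-→d23:-→d24:-→d25:-→d26:-→d27:H0  best=H0
  + 164.43.0.0/16 (H0) depth=16
  ? 255.170.203.224  path d0:H2→d1:-→d2:-→d3:H0→d4:-→d5:-→d6:-→d7:-→d8:-→d9:-→d10:-→d11:-→d12:-→d13:-→d14:-→d15:-→d16:H0→d17:-→d18:-→d19:-→d20:H0→d21:-→d22:-→d23:-→d24:-→d25:-→d26:-→d27:H0  best=H0

== LOOKUPS ==
["H0","no-route","H0","H0","H0","H2","H0","H0"]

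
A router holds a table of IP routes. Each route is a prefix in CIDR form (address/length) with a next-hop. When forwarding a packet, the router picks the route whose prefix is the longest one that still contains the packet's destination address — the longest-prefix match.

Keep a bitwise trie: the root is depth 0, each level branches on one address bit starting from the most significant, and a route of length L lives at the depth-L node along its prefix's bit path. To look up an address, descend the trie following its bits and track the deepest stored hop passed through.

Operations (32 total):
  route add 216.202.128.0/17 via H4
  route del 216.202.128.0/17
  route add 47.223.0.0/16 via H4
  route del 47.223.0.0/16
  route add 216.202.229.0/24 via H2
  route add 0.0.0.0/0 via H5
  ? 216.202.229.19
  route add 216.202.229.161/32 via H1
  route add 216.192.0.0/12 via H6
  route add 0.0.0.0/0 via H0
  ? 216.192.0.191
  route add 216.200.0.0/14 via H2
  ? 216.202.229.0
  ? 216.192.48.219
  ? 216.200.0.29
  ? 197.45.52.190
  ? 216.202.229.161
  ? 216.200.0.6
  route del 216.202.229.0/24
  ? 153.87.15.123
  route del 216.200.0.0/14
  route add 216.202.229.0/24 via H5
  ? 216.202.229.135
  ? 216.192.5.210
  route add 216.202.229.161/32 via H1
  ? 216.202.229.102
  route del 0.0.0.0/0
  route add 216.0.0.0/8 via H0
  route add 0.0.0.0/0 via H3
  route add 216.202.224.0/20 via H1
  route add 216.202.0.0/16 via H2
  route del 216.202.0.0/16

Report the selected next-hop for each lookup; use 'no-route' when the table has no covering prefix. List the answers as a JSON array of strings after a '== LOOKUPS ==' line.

Trace:
  add 216.202.128.0/17 -> H4 at depth 17
  del 216.202.128.0/17 (clear depth 17)
  add 47.223.0.0/16 -> H4 at depth 16
  del 47.223.0.0/16 (clear depth 16)
  add 216.202.229.0/24 -> H2 at depth 24
  add 0.0.0.0/0 -> H5 at depth 0
  lookup 216.202.229.19: bits 110110001100101011100101 walk d0:H5→d1:-→d2:-→d3:-→d4:-→d5:-→d6:-→d7:-→d8:-→d9:-→d10:-→d11:-→d12:-→d13:-→d14:-→d15:-→d16:-→d17:-→d18:-→d19:-→d20:-→d21:-→d22:-→d23:-→d24:H2 -> H2
  add 216.202.229.161/32 -> H1 at depth 32
  add 216.192.0.0/12 -> H6 at depth 12
  add 0.0.0.0/0 -> H0 at depth 0
  lookup 216.192.0.191: bits 110110001100 walk d0:H0→d1:-→d2:-→d3:-→d4:-→d5:-→d6:-→d7:-→d8:-→d9:-→d10:-→d11:-→d12:H6 -> H6
  add 216.200.0.0/14 -> H2 at depth 14
  lookup 216.202.229.0: bits 110110001100101011100101 walk d0:H0→d1:-→d2:-→d3:-→d4:-→d5:-→d6:-→d7:-→d8:-→d9:-→d10:-→d11:-→d12:H6→d13:-→d14:H2→d15:-→d16:-→d17:-→d18:-→d19:-→d20:-→d21:-→d22:-→d23:-→d24:H2 -> H2
  lookup 216.192.48.219: bits 110110001100 walk d0:H0→d1:-→d2:-→d3:-→d4:-→d5:-→d6:-→d7:-→d8:-→d9:-→d10:-→d11:-→d12:H6 -> H6
  lookup 216.200.0.29: bits 11011000110010 walk d0:H0→d1:-→d2:-→d3:-→d4:-→d5:-→d6:-→d7:-→d8:-→d9:-→d10:-→d11:-→d12:H6→d13:-→d14:H2 -> H2
  lookup 197.45.52.190: bits 110 walk d0:H0→d1:-→d2:-→d3:- -> H0
  lookup 216.202.229.161: bits 11011000110010101110010110100001 walk d0:H0→d1:-→d2:-→d3:-→d4:-→d5:-→d6:-→d7:-→d8:-→d9:-→d10:-→d11:-→d12:H6→d13:-→d14:H2→d15:-→d16:-→d17:-→d18:-→d19:-→d20:-→d21:-→d22:-→d23:-→d24:H2→d25:-→d26:-→d27:-→d28:-→d29:-→d30:-→d31:-→d32:H1 -> H1
  lookup 216.200.0.6: bits 11011000110010 walk d0:H0→d1:-→d2:-→d3:-→d4:-→d5:-→d6:-→d7:-→d8:-→d9:-→d10:-→d11:-→d12:H6→d13:-→d14:H2 -> H2
  del 216.202.229.0/24 (clear depth 24)
  lookup 153.87.15.123: bits 1 walk d0:H0→d1:- -> H0
  del 216.200.0.0/14 (clear depth 14)
  add 216.202.229.0/24 -> H5 at depth 24
  lookup 216.202.229.135: bits 11011000110010101110010110 walk d0:H0→d1:-→d2:-→d3:-→d4:-→d5:-→d6:-→d7:-→d8:-→d9:-→d10:-→d11:-→d12:H6→d13:-→d14:-→d15:-→d16:-→d17:-→d18:-→d19:-→d20:-→d21:-→d22:-→d23:-→d24:H5→d25:-→d26:- -> H5
  lookup 216.192.5.210: bits 110110001100 walk d0:H0→d1:-→d2:-→d3:-→d4:-→d5:-→d6:-→d7:-→d8:-→d9:-→d10:-→d11:-→d12:H6 -> H6
  add 216.202.229.161/32 -> H1 at depth 32
  lookup 216.202.229.102: bits 110110001100101011100101 walk d0:H0→d1:-→d2:-→d3:-→d4:-→d5:-→d6:-→d7:-→d8:-→d9:-→d10:-→d11:-→d12:H6→d13:-→d14:-→d15:-→d16:-→d17:-→d18:-→d19:-→d20:-→d21:-→d22:-→d23:-→d24:H5 -> H5
  del 0.0.0.0/0 (clear depth 0)
  add 216.0.0.0/8 -> H0 at depth 8
  add 0.0.0.0/0 -> H3 at depth 0
  add 216.202.224.0/20 -> H1 at depth 20
  add 216.202.0.0/16 -> H2 at depth 16
  del 216.202.0.0/16 (clear depth 16)

== LOOKUPS ==
["H2","H6","H2","H6","H2","H0","H1","H2","H0","H5","H6","H5"]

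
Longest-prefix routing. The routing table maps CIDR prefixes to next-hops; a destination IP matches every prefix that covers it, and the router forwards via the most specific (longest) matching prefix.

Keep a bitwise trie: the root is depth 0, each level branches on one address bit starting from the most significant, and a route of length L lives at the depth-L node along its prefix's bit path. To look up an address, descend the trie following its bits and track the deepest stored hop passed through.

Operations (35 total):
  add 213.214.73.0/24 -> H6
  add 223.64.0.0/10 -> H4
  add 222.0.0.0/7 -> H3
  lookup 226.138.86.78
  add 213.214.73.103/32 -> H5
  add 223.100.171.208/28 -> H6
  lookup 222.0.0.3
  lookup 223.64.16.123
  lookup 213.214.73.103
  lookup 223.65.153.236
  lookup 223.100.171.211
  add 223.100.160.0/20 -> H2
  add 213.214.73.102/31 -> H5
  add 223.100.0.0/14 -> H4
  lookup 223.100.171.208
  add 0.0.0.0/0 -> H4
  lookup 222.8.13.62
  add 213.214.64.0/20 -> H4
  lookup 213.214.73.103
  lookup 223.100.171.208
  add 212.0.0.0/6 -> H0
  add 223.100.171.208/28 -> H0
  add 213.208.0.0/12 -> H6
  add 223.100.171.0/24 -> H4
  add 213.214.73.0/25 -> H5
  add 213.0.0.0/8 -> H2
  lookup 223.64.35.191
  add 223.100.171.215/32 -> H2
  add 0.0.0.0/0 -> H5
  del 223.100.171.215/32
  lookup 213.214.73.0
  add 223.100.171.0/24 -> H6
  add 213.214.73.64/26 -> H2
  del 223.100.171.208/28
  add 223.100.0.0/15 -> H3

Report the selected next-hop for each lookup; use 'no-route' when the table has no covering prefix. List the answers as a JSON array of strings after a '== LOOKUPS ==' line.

Apply in order:
  + 213.214.73.0/24 (H6) depth=24
  + 223.64.0.0/10 (H4) depth=10
  + 222.0.0.0/7 (H3) depth=7
  lookup 226.138.86.78: bits 11 walk d0:-→d1:-→d2:- -> no-route
  + 213.214.73.103/32 (H5) depth=32
  + 223.100.171.208/28 (H6) depth=28
  lookup 222.0.0.3: bits 1101111 walk d0:-→d1:-→d2:-→d3:-→d4:-→d5:-→d6:-→d7:H3 -> H3
  lookup 223.64.16.123: bits 1101111101 walk d0:-→d1:-→d2:-→d3:-→d4:-→d5:-→d6:-→d7:H3→d8:-→d9:-→d10:H4 -> H4
  lookup 213.214.73.103: bits 11010101110101100100100101100111 walk d0:-→d1:-→d2:-→d3:-→d4:-→d5:-→d6:-→d7:-→d8:-→d9:-→d10:-→d11:-→d12:-→d13:-→d14:-→d15:-→d16:-→d17:-→d18:-→d19:-→d20:-→d21:-→d22:-→d23:-→d24:H6→d25:-→d26:-→d27:-→d28:-→d29:-→d30:-→d31:-→d32:H5 -> H5
  lookup 223.65.153.236: bits 1101111101 walk d0:-→d1:-→d2:-→d3:-→d4:-→d5:-→d6:-→d7:H3→d8:-→d9:-→d10:H4 -> H4
  lookup 223.100.171.211: bits 1101111101100100101010111101 walk d0:-→d1:-→d2:-→d3:-→d4:-→d5:-→d6:-→d7:H3→d8:-→d9:-→d10:H4→d11:-→d12:-→d13:-→d14:-→d15:-→d16:-→d17:-→d18:-→d19:-→d20:-→d21:-→d22:-→d23:-→d24:-→d25:-→d26:-→d27:-→d28:H6 -> H6
  + 223.100.160.0/20 (H2) depth=20
  + 213.214.73.102/31 (H5) depth=31
  + 223.100.0.0/14 (H4) depth=14
  lookup 223.100.171.208: bits 1101111101100100101010111101 walk d0:-→d1:-→d2:-→d3:-→d4:-→d5:-→d6:-→d7:H3→d8:-→d9:-→d10:H4→d11:-→d12:-→d13:-→d14:H4→d15:-→d16:-→d17:-→d18:-→d19:-→d20:H2→d21:-→d22:-→d23:-→d24:-→d25:-→d26:-→d27:-→d28:H6 -> H6
  + 0.0.0.0/0 (H4) depth=0
  lookup 222.8.13.62: bits 1101111 walk d0:H4→d1:-→d2:-→d3:-→d4:-→d5:-→d6:-→d7:H3 -> H3
  + 213.214.64.0/20 (H4) depth=20
  lookup 213.214.73.103: bits 11010101110101100100100101100111 walk d0:H4→d1:-→d2:-→d3:-→d4:-→d5:-→d6:-→d7:-→d8:-→d9:-→d10:-→d11:-→d12:-→d13:-→d14:-→d15:-→d16:-→d17:-→d18:-→d19:-→d20:H4→d21:-→d22:-→d23:-→d24:H6→d25:-→d26:-→d27:-→d28:-→d29:-→d30:-→d31:H5→d32:H5 -> H5
  lookup 223.100.171.208: bits 1101111101100100101010111101 walk d0:H4→d1:-→d2:-→d3:-→d4:-→d5:-→d6:-→d7:H3→d8:-→d9:-→d10:H4→d11:-→d12:-→d13:-→d14:H4→d15:-→d16:-→d17:-→d18:-→d19:-→d20:H2→d21:-→d22:-→d23:-→d24:-→d25:-→d26:-→d27:-→d28:H6 -> H6
  + 212.0.0.0/6 (H0) depth=6
  + 223.100.171.208/28 (H0) depth=28
  + 213.208.0.0/12 (H6) depth=12
  + 223.100.171.0/24 (H4) depth=24
  + 213.214.73.0/25 (H5) depth=25
  + 213.0.0.0/8 (H2) depth=8
  lookup 223.64.35.191: bits 1101111101 walk d0:H4→d1:-→d2:-→d3:-→d4:-→d5:-→d6:-→d7:H3→d8:-→d9:-→d10:H4 -> H4
  + 223.100.171.215/32 (H2) depth=32
  + 0.0.0.0/0 (H5) depth=0
  del 223.100.171.215/32 (clear depth 32)
  lookup 213.214.73.0: bits 1101010111010110010010010 walk d0:H5→d1:-→d2:-→d3:-→d4:-→d5:-→d6:H0→d7:-→d8:H2→d9:-→d10:-→d11:-→d12:H6→d13:-→d14:-→d15:-→d16:-→d17:-→d18:-→d19:-→d20:H4→d21:-→d22:-→d23:-→d24:H6→d25:H5 -> H5
  + 223.100.171.0/24 (H6) depth=24
  + 213.214.73.64/26 (H2) depth=26
  del 223.100.171.208/28 (clear depth 28)
  + 223.100.0.0/15 (H3) depth=15

== LOOKUPS ==
["no-route","H3","H4","H5","H4","H6","H6","H3","H5","H6","H4","H5"]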